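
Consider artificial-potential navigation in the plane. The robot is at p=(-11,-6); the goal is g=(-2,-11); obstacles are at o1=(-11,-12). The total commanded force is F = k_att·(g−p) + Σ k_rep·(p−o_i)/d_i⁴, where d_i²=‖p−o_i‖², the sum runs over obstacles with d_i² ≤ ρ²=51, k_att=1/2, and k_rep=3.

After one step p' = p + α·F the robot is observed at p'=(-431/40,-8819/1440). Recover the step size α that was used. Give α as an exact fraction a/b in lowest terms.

α = 1/20

F_att = 1/2·(g−p) = 1/2·(9,-5) = (4.5000,-2.5000)
o1: d²=36 ≤ ρ²=51; F_rep = 3·(0,6)/36² = (0.0000,0.0139)
F = F_att + ΣF_rep = (4.5000,-2.4861)
Δp = p'−p = (0.2250,-0.1243); α = Δx/Fx = (9/40) / (9/2) = 1/20
check: Δy/Fy = (-179/1440) / (-179/72) = 1/20 ✓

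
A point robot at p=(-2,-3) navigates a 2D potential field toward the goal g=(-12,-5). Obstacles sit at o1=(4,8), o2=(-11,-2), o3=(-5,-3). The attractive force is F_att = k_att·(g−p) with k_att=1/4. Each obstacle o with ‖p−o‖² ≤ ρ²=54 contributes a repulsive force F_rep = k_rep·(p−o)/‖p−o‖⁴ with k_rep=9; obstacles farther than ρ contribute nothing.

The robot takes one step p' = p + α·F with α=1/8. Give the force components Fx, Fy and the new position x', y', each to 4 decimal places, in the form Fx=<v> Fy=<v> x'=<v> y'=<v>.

Fx=-2.1667 Fy=-0.5000 x'=-2.2708 y'=-3.0625

F_att = 1/4·(g−p) = 1/4·(-10,-2) = (-2.5000,-0.5000)
o1: d²=157 > ρ²=54 → inactive
o2: d²=82 > ρ²=54 → inactive
o3: d²=9 ≤ ρ²=54; F_rep = 9·(3,0)/9² = (0.3333,0.0000)
F = F_att + ΣF_rep = (-2.1667,-0.5000)
p' = p + 1/8·F = (-2.2708,-3.0625)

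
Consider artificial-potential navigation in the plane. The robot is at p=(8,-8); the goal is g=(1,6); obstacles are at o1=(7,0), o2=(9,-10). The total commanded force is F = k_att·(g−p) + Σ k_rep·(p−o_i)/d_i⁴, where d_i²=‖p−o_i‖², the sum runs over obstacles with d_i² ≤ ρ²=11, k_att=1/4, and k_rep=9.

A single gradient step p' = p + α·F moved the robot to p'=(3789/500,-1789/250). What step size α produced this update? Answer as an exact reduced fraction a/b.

F_att = 1/4·(g−p) = 1/4·(-7,14) = (-1.7500,3.5000)
o1: d²=65 > ρ²=11 → inactive
o2: d²=5 ≤ ρ²=11; F_rep = 9·(-1,2)/5² = (-0.3600,0.7200)
F = F_att + ΣF_rep = (-2.1100,4.2200)
Δp = p'−p = (-0.4220,0.8440); α = Δx/Fx = (-211/500) / (-211/100) = 1/5
check: Δy/Fy = (211/250) / (211/50) = 1/5 ✓

α = 1/5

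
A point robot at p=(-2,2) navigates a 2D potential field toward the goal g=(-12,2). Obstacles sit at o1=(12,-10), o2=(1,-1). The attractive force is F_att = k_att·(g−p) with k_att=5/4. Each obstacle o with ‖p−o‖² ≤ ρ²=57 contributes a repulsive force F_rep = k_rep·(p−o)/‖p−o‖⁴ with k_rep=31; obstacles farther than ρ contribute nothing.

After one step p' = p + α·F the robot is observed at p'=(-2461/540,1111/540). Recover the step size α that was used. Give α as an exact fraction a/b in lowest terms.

F_att = 5/4·(g−p) = 5/4·(-10,0) = (-12.5000,0.0000)
o1: d²=340 > ρ²=57 → inactive
o2: d²=18 ≤ ρ²=57; F_rep = 31·(-3,3)/18² = (-0.2870,0.2870)
F = F_att + ΣF_rep = (-12.7870,0.2870)
Δp = p'−p = (-2.5574,0.0574); α = Δx/Fx = (-1381/540) / (-1381/108) = 1/5
check: Δy/Fy = (31/540) / (31/108) = 1/5 ✓

α = 1/5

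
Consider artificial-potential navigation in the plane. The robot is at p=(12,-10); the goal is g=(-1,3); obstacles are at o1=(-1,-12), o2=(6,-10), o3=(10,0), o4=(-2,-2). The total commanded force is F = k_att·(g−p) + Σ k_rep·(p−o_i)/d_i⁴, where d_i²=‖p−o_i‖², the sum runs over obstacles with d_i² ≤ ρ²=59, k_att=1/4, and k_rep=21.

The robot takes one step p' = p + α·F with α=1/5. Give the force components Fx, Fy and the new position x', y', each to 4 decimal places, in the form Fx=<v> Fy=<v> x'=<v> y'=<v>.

F_att = 1/4·(g−p) = 1/4·(-13,13) = (-3.2500,3.2500)
o1: d²=173 > ρ²=59 → inactive
o2: d²=36 ≤ ρ²=59; F_rep = 21·(6,0)/36² = (0.0972,0.0000)
o3: d²=104 > ρ²=59 → inactive
o4: d²=260 > ρ²=59 → inactive
F = F_att + ΣF_rep = (-3.1528,3.2500)
p' = p + 1/5·F = (11.3694,-9.3500)

Fx=-3.1528 Fy=3.2500 x'=11.3694 y'=-9.3500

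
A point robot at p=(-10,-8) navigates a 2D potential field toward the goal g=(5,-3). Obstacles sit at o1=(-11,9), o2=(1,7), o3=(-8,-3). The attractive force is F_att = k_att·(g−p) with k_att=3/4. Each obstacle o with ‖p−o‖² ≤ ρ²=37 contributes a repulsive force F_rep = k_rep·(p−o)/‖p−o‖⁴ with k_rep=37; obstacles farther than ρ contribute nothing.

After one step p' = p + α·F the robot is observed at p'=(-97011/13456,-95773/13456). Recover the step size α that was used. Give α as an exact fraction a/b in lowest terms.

F_att = 3/4·(g−p) = 3/4·(15,5) = (11.2500,3.7500)
o1: d²=290 > ρ²=37 → inactive
o2: d²=346 > ρ²=37 → inactive
o3: d²=29 ≤ ρ²=37; F_rep = 37·(-2,-5)/29² = (-0.0880,-0.2200)
F = F_att + ΣF_rep = (11.1620,3.5300)
Δp = p'−p = (2.7905,0.8825); α = Δx/Fx = (37549/13456) / (37549/3364) = 1/4
check: Δy/Fy = (11875/13456) / (11875/3364) = 1/4 ✓

α = 1/4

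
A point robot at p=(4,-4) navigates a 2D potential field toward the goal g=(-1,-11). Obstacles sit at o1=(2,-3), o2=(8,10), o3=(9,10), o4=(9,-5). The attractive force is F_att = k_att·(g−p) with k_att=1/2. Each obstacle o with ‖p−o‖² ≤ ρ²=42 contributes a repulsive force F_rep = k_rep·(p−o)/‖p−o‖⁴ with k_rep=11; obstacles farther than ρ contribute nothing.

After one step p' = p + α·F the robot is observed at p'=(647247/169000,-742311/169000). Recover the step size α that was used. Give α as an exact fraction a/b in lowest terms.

F_att = 1/2·(g−p) = 1/2·(-5,-7) = (-2.5000,-3.5000)
o1: d²=5 ≤ ρ²=42; F_rep = 11·(2,-1)/5² = (0.8800,-0.4400)
o2: d²=212 > ρ²=42 → inactive
o3: d²=221 > ρ²=42 → inactive
o4: d²=26 ≤ ρ²=42; F_rep = 11·(-5,1)/26² = (-0.0814,0.0163)
F = F_att + ΣF_rep = (-1.7014,-3.9237)
Δp = p'−p = (-0.1701,-0.3924); α = Δx/Fx = (-28753/169000) / (-28753/16900) = 1/10
check: Δy/Fy = (-66311/169000) / (-66311/16900) = 1/10 ✓

α = 1/10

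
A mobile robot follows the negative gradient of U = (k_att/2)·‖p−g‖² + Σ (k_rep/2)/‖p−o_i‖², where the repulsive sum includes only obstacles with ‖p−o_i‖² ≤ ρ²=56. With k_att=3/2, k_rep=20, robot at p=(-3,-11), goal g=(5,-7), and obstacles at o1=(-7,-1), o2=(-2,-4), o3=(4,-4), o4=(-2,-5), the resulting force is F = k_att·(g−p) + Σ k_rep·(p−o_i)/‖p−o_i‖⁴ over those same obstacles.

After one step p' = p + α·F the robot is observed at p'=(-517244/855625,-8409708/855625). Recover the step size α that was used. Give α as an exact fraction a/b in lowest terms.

F_att = 3/2·(g−p) = 3/2·(8,4) = (12.0000,6.0000)
o1: d²=116 > ρ²=56 → inactive
o2: d²=50 ≤ ρ²=56; F_rep = 20·(-1,-7)/50² = (-0.0080,-0.0560)
o3: d²=98 > ρ²=56 → inactive
o4: d²=37 ≤ ρ²=56; F_rep = 20·(-1,-6)/37² = (-0.0146,-0.0877)
F = F_att + ΣF_rep = (11.9774,5.8563)
Δp = p'−p = (2.3955,1.1713); α = Δx/Fx = (2049631/855625) / (2049631/171125) = 1/5
check: Δy/Fy = (1002167/855625) / (1002167/171125) = 1/5 ✓

α = 1/5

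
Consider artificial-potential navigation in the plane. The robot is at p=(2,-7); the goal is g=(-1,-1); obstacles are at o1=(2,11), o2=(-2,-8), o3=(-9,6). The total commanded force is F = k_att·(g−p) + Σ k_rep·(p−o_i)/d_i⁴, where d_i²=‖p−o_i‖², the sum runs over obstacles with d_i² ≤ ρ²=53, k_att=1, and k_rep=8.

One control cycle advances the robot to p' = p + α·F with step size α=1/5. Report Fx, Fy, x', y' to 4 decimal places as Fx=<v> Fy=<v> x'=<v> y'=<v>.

Fx=-2.8893 Fy=6.0277 x'=1.4221 y'=-5.7945

F_att = 1·(g−p) = 1·(-3,6) = (-3.0000,6.0000)
o1: d²=324 > ρ²=53 → inactive
o2: d²=17 ≤ ρ²=53; F_rep = 8·(4,1)/17² = (0.1107,0.0277)
o3: d²=290 > ρ²=53 → inactive
F = F_att + ΣF_rep = (-2.8893,6.0277)
p' = p + 1/5·F = (1.4221,-5.7945)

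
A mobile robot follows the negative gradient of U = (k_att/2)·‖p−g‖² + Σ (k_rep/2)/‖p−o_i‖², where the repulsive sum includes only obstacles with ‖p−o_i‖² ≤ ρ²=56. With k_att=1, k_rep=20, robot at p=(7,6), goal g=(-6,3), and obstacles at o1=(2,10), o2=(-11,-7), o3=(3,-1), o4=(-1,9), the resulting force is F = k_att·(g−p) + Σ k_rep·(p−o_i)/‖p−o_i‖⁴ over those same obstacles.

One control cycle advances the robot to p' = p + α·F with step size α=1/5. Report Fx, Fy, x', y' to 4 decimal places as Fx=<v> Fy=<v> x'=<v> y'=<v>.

F_att = 1·(g−p) = 1·(-13,-3) = (-13.0000,-3.0000)
o1: d²=41 ≤ ρ²=56; F_rep = 20·(5,-4)/41² = (0.0595,-0.0476)
o2: d²=493 > ρ²=56 → inactive
o3: d²=65 > ρ²=56 → inactive
o4: d²=73 > ρ²=56 → inactive
F = F_att + ΣF_rep = (-12.9405,-3.0476)
p' = p + 1/5·F = (4.4119,5.3905)

Fx=-12.9405 Fy=-3.0476 x'=4.4119 y'=5.3905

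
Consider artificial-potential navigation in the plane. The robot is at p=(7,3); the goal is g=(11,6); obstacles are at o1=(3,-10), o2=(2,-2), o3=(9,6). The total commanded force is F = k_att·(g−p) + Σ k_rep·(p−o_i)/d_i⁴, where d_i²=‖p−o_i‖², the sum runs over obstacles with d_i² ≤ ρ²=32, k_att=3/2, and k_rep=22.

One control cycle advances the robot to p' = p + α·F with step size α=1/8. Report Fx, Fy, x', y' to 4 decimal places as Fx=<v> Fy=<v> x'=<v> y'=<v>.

F_att = 3/2·(g−p) = 3/2·(4,3) = (6.0000,4.5000)
o1: d²=185 > ρ²=32 → inactive
o2: d²=50 > ρ²=32 → inactive
o3: d²=13 ≤ ρ²=32; F_rep = 22·(-2,-3)/13² = (-0.2604,-0.3905)
F = F_att + ΣF_rep = (5.7396,4.1095)
p' = p + 1/8·F = (7.7175,3.5137)

Fx=5.7396 Fy=4.1095 x'=7.7175 y'=3.5137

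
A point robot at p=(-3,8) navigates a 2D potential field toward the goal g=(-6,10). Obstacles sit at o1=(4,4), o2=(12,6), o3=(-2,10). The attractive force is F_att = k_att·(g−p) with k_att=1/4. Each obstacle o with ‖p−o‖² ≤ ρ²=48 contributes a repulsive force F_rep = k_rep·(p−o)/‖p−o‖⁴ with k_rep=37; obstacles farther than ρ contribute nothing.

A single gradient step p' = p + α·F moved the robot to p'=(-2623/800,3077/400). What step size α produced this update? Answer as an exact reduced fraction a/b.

F_att = 1/4·(g−p) = 1/4·(-3,2) = (-0.7500,0.5000)
o1: d²=65 > ρ²=48 → inactive
o2: d²=229 > ρ²=48 → inactive
o3: d²=5 ≤ ρ²=48; F_rep = 37·(-1,-2)/5² = (-1.4800,-2.9600)
F = F_att + ΣF_rep = (-2.2300,-2.4600)
Δp = p'−p = (-0.2787,-0.3075); α = Δx/Fx = (-223/800) / (-223/100) = 1/8
check: Δy/Fy = (-123/400) / (-123/50) = 1/8 ✓

α = 1/8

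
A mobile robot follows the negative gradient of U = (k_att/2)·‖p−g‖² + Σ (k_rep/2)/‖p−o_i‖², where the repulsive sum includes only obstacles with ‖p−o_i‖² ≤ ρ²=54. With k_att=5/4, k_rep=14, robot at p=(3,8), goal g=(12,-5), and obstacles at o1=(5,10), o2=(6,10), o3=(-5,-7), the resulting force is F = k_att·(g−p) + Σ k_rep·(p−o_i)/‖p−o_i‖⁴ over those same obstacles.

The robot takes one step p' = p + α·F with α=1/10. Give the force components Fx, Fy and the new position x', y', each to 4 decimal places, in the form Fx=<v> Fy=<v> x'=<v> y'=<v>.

Fx=10.5640 Fy=-16.8532 x'=4.0564 y'=6.3147

F_att = 5/4·(g−p) = 5/4·(9,-13) = (11.2500,-16.2500)
o1: d²=8 ≤ ρ²=54; F_rep = 14·(-2,-2)/8² = (-0.4375,-0.4375)
o2: d²=13 ≤ ρ²=54; F_rep = 14·(-3,-2)/13² = (-0.2485,-0.1657)
o3: d²=289 > ρ²=54 → inactive
F = F_att + ΣF_rep = (10.5640,-16.8532)
p' = p + 1/10·F = (4.0564,6.3147)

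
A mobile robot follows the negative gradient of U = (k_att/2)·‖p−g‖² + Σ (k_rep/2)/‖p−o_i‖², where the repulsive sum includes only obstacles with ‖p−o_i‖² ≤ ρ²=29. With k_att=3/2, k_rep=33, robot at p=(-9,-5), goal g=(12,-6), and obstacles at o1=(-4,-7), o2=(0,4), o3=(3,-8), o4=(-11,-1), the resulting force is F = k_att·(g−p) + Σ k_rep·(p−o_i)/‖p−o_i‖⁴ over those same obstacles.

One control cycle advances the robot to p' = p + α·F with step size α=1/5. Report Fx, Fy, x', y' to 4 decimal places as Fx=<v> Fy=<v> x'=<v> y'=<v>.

Fx=31.4688 Fy=-1.7515 x'=-2.7062 y'=-5.3503

F_att = 3/2·(g−p) = 3/2·(21,-1) = (31.5000,-1.5000)
o1: d²=29 ≤ ρ²=29; F_rep = 33·(-5,2)/29² = (-0.1962,0.0785)
o2: d²=162 > ρ²=29 → inactive
o3: d²=153 > ρ²=29 → inactive
o4: d²=20 ≤ ρ²=29; F_rep = 33·(2,-4)/20² = (0.1650,-0.3300)
F = F_att + ΣF_rep = (31.4688,-1.7515)
p' = p + 1/5·F = (-2.7062,-5.3503)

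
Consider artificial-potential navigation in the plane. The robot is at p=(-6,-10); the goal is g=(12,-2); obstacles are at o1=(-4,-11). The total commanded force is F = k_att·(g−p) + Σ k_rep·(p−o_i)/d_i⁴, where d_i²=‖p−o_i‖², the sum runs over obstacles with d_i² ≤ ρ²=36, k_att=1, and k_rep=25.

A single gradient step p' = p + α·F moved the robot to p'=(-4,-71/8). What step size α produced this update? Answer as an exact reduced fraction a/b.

α = 1/8

F_att = 1·(g−p) = 1·(18,8) = (18.0000,8.0000)
o1: d²=5 ≤ ρ²=36; F_rep = 25·(-2,1)/5² = (-2.0000,1.0000)
F = F_att + ΣF_rep = (16.0000,9.0000)
Δp = p'−p = (2.0000,1.1250); α = Δx/Fx = (2) / (16) = 1/8
check: Δy/Fy = (9/8) / (9) = 1/8 ✓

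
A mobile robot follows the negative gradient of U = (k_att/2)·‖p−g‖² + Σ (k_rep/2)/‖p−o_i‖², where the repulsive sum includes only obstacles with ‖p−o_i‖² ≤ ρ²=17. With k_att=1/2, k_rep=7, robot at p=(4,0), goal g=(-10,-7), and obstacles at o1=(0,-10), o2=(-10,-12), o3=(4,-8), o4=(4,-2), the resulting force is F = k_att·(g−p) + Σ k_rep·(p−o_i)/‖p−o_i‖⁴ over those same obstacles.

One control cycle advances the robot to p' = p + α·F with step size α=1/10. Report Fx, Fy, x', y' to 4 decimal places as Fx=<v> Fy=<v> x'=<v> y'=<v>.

F_att = 1/2·(g−p) = 1/2·(-14,-7) = (-7.0000,-3.5000)
o1: d²=116 > ρ²=17 → inactive
o2: d²=340 > ρ²=17 → inactive
o3: d²=64 > ρ²=17 → inactive
o4: d²=4 ≤ ρ²=17; F_rep = 7·(0,2)/4² = (0.0000,0.8750)
F = F_att + ΣF_rep = (-7.0000,-2.6250)
p' = p + 1/10·F = (3.3000,-0.2625)

Fx=-7.0000 Fy=-2.6250 x'=3.3000 y'=-0.2625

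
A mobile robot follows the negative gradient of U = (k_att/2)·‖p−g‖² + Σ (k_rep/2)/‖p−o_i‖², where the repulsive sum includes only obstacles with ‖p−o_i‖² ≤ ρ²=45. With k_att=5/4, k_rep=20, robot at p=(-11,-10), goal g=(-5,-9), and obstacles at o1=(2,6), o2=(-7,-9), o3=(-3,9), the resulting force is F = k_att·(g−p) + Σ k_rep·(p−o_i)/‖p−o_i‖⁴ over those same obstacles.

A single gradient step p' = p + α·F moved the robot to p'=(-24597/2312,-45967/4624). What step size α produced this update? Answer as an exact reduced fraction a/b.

F_att = 5/4·(g−p) = 5/4·(6,1) = (7.5000,1.2500)
o1: d²=425 > ρ²=45 → inactive
o2: d²=17 ≤ ρ²=45; F_rep = 20·(-4,-1)/17² = (-0.2768,-0.0692)
o3: d²=425 > ρ²=45 → inactive
F = F_att + ΣF_rep = (7.2232,1.1808)
Δp = p'−p = (0.3612,0.0590); α = Δx/Fx = (835/2312) / (4175/578) = 1/20
check: Δy/Fy = (273/4624) / (1365/1156) = 1/20 ✓

α = 1/20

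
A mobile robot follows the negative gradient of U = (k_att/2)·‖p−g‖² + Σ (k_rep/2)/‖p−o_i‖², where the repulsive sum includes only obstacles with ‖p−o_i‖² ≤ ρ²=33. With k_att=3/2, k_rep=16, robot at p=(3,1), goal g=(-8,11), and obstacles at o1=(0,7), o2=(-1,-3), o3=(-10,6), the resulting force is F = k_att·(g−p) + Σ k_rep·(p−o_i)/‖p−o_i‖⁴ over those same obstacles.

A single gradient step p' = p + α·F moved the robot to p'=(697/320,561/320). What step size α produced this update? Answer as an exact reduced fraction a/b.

F_att = 3/2·(g−p) = 3/2·(-11,10) = (-16.5000,15.0000)
o1: d²=45 > ρ²=33 → inactive
o2: d²=32 ≤ ρ²=33; F_rep = 16·(4,4)/32² = (0.0625,0.0625)
o3: d²=194 > ρ²=33 → inactive
F = F_att + ΣF_rep = (-16.4375,15.0625)
Δp = p'−p = (-0.8219,0.7531); α = Δx/Fx = (-263/320) / (-263/16) = 1/20
check: Δy/Fy = (241/320) / (241/16) = 1/20 ✓

α = 1/20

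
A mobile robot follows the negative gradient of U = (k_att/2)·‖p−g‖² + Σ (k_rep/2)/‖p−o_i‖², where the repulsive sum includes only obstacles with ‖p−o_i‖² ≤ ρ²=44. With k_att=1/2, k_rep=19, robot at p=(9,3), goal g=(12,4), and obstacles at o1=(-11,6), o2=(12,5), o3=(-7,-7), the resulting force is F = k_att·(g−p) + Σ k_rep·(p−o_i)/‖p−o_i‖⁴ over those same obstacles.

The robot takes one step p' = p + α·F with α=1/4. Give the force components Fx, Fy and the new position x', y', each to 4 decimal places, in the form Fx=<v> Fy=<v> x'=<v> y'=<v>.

Fx=1.1627 Fy=0.2751 x'=9.2907 y'=3.0688

F_att = 1/2·(g−p) = 1/2·(3,1) = (1.5000,0.5000)
o1: d²=409 > ρ²=44 → inactive
o2: d²=13 ≤ ρ²=44; F_rep = 19·(-3,-2)/13² = (-0.3373,-0.2249)
o3: d²=356 > ρ²=44 → inactive
F = F_att + ΣF_rep = (1.1627,0.2751)
p' = p + 1/4·F = (9.2907,3.0688)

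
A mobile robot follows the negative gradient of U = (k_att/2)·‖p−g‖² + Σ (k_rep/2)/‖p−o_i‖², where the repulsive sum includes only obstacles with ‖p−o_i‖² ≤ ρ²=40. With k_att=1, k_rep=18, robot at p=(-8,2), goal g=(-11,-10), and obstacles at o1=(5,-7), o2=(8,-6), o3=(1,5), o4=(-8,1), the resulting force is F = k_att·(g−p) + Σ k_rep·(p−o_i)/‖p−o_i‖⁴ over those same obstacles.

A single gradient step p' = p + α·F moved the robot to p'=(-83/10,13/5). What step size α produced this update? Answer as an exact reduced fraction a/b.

F_att = 1·(g−p) = 1·(-3,-12) = (-3.0000,-12.0000)
o1: d²=250 > ρ²=40 → inactive
o2: d²=320 > ρ²=40 → inactive
o3: d²=90 > ρ²=40 → inactive
o4: d²=1 ≤ ρ²=40; F_rep = 18·(0,1)/1² = (0.0000,18.0000)
F = F_att + ΣF_rep = (-3.0000,6.0000)
Δp = p'−p = (-0.3000,0.6000); α = Δx/Fx = (-3/10) / (-3) = 1/10
check: Δy/Fy = (3/5) / (6) = 1/10 ✓

α = 1/10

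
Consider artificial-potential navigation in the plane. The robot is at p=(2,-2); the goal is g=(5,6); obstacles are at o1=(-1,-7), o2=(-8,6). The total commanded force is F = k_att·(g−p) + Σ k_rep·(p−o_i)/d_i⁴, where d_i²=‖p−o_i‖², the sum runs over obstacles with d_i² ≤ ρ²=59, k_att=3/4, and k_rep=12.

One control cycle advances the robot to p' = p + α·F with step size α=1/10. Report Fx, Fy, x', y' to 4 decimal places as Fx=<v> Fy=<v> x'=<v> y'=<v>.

F_att = 3/4·(g−p) = 3/4·(3,8) = (2.2500,6.0000)
o1: d²=34 ≤ ρ²=59; F_rep = 12·(3,5)/34² = (0.0311,0.0519)
o2: d²=164 > ρ²=59 → inactive
F = F_att + ΣF_rep = (2.2811,6.0519)
p' = p + 1/10·F = (2.2281,-1.3948)

Fx=2.2811 Fy=6.0519 x'=2.2281 y'=-1.3948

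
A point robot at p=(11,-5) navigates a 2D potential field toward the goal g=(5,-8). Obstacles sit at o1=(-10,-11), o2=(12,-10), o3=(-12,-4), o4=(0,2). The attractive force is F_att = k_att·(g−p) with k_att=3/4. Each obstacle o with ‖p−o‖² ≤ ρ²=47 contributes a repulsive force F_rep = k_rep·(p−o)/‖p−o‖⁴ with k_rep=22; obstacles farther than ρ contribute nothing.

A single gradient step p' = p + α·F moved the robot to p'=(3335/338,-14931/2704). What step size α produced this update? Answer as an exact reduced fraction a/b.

α = 1/4

F_att = 3/4·(g−p) = 3/4·(-6,-3) = (-4.5000,-2.2500)
o1: d²=477 > ρ²=47 → inactive
o2: d²=26 ≤ ρ²=47; F_rep = 22·(-1,5)/26² = (-0.0325,0.1627)
o3: d²=530 > ρ²=47 → inactive
o4: d²=170 > ρ²=47 → inactive
F = F_att + ΣF_rep = (-4.5325,-2.0873)
Δp = p'−p = (-1.1331,-0.5218); α = Δx/Fx = (-383/338) / (-766/169) = 1/4
check: Δy/Fy = (-1411/2704) / (-1411/676) = 1/4 ✓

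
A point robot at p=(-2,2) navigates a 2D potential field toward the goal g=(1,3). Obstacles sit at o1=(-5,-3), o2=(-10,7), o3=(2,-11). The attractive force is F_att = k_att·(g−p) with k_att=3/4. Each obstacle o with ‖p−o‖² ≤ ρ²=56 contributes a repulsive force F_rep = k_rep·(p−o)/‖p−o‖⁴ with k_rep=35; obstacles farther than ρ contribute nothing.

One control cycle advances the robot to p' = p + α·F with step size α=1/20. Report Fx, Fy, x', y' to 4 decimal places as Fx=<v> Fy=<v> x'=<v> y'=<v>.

Fx=2.3408 Fy=0.9014 x'=-1.8830 y'=2.0451

F_att = 3/4·(g−p) = 3/4·(3,1) = (2.2500,0.7500)
o1: d²=34 ≤ ρ²=56; F_rep = 35·(3,5)/34² = (0.0908,0.1514)
o2: d²=89 > ρ²=56 → inactive
o3: d²=185 > ρ²=56 → inactive
F = F_att + ΣF_rep = (2.3408,0.9014)
p' = p + 1/20·F = (-1.8830,2.0451)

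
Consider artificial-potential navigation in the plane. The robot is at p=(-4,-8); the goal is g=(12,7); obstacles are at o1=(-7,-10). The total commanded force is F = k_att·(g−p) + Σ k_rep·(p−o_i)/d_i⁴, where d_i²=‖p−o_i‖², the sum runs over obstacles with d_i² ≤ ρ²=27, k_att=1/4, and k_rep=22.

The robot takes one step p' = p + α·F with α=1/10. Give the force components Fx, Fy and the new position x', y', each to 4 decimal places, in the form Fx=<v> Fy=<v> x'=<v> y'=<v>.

F_att = 1/4·(g−p) = 1/4·(16,15) = (4.0000,3.7500)
o1: d²=13 ≤ ρ²=27; F_rep = 22·(3,2)/13² = (0.3905,0.2604)
F = F_att + ΣF_rep = (4.3905,4.0104)
p' = p + 1/10·F = (-3.5609,-7.5990)

Fx=4.3905 Fy=4.0104 x'=-3.5609 y'=-7.5990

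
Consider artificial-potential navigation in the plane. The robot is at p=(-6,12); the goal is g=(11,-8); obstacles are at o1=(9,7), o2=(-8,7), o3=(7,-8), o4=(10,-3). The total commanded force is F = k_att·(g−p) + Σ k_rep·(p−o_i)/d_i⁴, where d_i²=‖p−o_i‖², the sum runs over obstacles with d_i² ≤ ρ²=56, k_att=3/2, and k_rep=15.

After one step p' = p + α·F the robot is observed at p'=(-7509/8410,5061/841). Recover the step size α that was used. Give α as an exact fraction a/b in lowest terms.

α = 1/5

F_att = 3/2·(g−p) = 3/2·(17,-20) = (25.5000,-30.0000)
o1: d²=250 > ρ²=56 → inactive
o2: d²=29 ≤ ρ²=56; F_rep = 15·(2,5)/29² = (0.0357,0.0892)
o3: d²=569 > ρ²=56 → inactive
o4: d²=481 > ρ²=56 → inactive
F = F_att + ΣF_rep = (25.5357,-29.9108)
Δp = p'−p = (5.1071,-5.9822); α = Δx/Fx = (42951/8410) / (42951/1682) = 1/5
check: Δy/Fy = (-5031/841) / (-25155/841) = 1/5 ✓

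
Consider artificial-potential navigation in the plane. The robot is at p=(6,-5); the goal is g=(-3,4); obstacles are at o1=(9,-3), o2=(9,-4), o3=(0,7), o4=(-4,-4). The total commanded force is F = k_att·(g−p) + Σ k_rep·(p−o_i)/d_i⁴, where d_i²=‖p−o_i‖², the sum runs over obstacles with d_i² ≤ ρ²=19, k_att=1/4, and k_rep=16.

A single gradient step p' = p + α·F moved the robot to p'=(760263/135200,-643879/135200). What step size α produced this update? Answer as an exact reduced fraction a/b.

F_att = 1/4·(g−p) = 1/4·(-9,9) = (-2.2500,2.2500)
o1: d²=13 ≤ ρ²=19; F_rep = 16·(-3,-2)/13² = (-0.2840,-0.1893)
o2: d²=10 ≤ ρ²=19; F_rep = 16·(-3,-1)/10² = (-0.4800,-0.1600)
o3: d²=180 > ρ²=19 → inactive
o4: d²=101 > ρ²=19 → inactive
F = F_att + ΣF_rep = (-3.0140,1.9007)
Δp = p'−p = (-0.3768,0.2376); α = Δx/Fx = (-50937/135200) / (-50937/16900) = 1/8
check: Δy/Fy = (32121/135200) / (32121/16900) = 1/8 ✓

α = 1/8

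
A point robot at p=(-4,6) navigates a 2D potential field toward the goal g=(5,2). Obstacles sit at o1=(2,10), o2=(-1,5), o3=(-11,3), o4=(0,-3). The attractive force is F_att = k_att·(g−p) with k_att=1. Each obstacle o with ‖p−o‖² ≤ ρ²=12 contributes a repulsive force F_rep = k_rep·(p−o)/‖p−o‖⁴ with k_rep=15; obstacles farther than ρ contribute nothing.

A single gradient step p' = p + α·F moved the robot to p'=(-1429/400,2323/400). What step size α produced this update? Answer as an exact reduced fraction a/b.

α = 1/20

F_att = 1·(g−p) = 1·(9,-4) = (9.0000,-4.0000)
o1: d²=52 > ρ²=12 → inactive
o2: d²=10 ≤ ρ²=12; F_rep = 15·(-3,1)/10² = (-0.4500,0.1500)
o3: d²=58 > ρ²=12 → inactive
o4: d²=97 > ρ²=12 → inactive
F = F_att + ΣF_rep = (8.5500,-3.8500)
Δp = p'−p = (0.4275,-0.1925); α = Δx/Fx = (171/400) / (171/20) = 1/20
check: Δy/Fy = (-77/400) / (-77/20) = 1/20 ✓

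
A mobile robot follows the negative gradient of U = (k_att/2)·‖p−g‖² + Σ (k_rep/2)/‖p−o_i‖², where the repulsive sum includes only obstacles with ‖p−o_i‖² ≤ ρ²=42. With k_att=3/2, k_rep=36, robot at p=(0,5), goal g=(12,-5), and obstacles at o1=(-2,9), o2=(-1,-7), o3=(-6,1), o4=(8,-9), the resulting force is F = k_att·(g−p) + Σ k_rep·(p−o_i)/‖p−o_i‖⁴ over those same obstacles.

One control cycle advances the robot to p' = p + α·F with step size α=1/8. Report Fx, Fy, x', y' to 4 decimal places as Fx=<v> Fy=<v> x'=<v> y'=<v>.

Fx=18.1800 Fy=-15.3600 x'=2.2725 y'=3.0800

F_att = 3/2·(g−p) = 3/2·(12,-10) = (18.0000,-15.0000)
o1: d²=20 ≤ ρ²=42; F_rep = 36·(2,-4)/20² = (0.1800,-0.3600)
o2: d²=145 > ρ²=42 → inactive
o3: d²=52 > ρ²=42 → inactive
o4: d²=260 > ρ²=42 → inactive
F = F_att + ΣF_rep = (18.1800,-15.3600)
p' = p + 1/8·F = (2.2725,3.0800)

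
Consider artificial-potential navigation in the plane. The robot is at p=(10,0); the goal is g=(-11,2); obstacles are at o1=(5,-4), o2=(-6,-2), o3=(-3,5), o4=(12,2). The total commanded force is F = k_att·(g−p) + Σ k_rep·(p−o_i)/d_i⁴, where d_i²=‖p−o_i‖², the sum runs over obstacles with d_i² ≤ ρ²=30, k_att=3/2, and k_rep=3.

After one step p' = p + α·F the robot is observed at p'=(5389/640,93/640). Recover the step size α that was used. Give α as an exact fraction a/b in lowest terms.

α = 1/20

F_att = 3/2·(g−p) = 3/2·(-21,2) = (-31.5000,3.0000)
o1: d²=41 > ρ²=30 → inactive
o2: d²=260 > ρ²=30 → inactive
o3: d²=194 > ρ²=30 → inactive
o4: d²=8 ≤ ρ²=30; F_rep = 3·(-2,-2)/8² = (-0.0938,-0.0938)
F = F_att + ΣF_rep = (-31.5938,2.9062)
Δp = p'−p = (-1.5797,0.1453); α = Δx/Fx = (-1011/640) / (-1011/32) = 1/20
check: Δy/Fy = (93/640) / (93/32) = 1/20 ✓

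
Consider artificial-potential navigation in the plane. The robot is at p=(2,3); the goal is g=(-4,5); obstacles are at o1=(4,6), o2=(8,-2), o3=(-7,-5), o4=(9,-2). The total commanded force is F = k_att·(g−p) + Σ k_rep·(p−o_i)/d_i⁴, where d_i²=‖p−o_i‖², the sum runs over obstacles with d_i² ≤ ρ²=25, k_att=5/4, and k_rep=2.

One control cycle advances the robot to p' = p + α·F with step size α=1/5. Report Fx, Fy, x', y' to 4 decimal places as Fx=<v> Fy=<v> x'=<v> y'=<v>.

Fx=-7.5237 Fy=2.4645 x'=0.4953 y'=3.4929

F_att = 5/4·(g−p) = 5/4·(-6,2) = (-7.5000,2.5000)
o1: d²=13 ≤ ρ²=25; F_rep = 2·(-2,-3)/13² = (-0.0237,-0.0355)
o2: d²=61 > ρ²=25 → inactive
o3: d²=145 > ρ²=25 → inactive
o4: d²=74 > ρ²=25 → inactive
F = F_att + ΣF_rep = (-7.5237,2.4645)
p' = p + 1/5·F = (0.4953,3.4929)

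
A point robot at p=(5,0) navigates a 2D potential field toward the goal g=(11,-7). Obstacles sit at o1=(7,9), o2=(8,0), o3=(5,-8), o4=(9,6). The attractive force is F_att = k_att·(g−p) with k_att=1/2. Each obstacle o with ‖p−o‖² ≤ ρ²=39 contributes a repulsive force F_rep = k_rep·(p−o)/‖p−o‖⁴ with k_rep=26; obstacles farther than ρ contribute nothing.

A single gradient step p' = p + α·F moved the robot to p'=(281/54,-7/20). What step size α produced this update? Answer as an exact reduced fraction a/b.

α = 1/10

F_att = 1/2·(g−p) = 1/2·(6,-7) = (3.0000,-3.5000)
o1: d²=85 > ρ²=39 → inactive
o2: d²=9 ≤ ρ²=39; F_rep = 26·(-3,0)/9² = (-0.9630,0.0000)
o3: d²=64 > ρ²=39 → inactive
o4: d²=52 > ρ²=39 → inactive
F = F_att + ΣF_rep = (2.0370,-3.5000)
Δp = p'−p = (0.2037,-0.3500); α = Δx/Fx = (11/54) / (55/27) = 1/10
check: Δy/Fy = (-7/20) / (-7/2) = 1/10 ✓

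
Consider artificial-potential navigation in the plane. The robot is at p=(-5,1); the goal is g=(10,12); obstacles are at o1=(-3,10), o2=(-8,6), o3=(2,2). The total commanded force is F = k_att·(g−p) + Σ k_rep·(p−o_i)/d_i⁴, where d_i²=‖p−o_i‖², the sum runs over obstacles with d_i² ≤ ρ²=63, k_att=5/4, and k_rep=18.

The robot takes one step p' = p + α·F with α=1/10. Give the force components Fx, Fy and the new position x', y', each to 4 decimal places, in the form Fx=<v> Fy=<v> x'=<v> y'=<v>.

Fx=18.7463 Fy=13.6649 x'=-3.1254 y'=2.3665

F_att = 5/4·(g−p) = 5/4·(15,11) = (18.7500,13.7500)
o1: d²=85 > ρ²=63 → inactive
o2: d²=34 ≤ ρ²=63; F_rep = 18·(3,-5)/34² = (0.0467,-0.0779)
o3: d²=50 ≤ ρ²=63; F_rep = 18·(-7,-1)/50² = (-0.0504,-0.0072)
F = F_att + ΣF_rep = (18.7463,13.6649)
p' = p + 1/10·F = (-3.1254,2.3665)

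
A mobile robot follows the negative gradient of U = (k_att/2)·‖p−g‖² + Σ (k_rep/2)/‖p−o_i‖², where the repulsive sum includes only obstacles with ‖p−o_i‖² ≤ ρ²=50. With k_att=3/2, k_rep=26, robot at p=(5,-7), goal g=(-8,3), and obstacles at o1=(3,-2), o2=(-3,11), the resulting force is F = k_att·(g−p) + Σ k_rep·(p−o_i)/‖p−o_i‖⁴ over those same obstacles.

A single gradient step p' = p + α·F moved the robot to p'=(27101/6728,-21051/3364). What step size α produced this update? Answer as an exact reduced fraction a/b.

α = 1/20

F_att = 3/2·(g−p) = 3/2·(-13,10) = (-19.5000,15.0000)
o1: d²=29 ≤ ρ²=50; F_rep = 26·(2,-5)/29² = (0.0618,-0.1546)
o2: d²=388 > ρ²=50 → inactive
F = F_att + ΣF_rep = (-19.4382,14.8454)
Δp = p'−p = (-0.9719,0.7423); α = Δx/Fx = (-6539/6728) / (-32695/1682) = 1/20
check: Δy/Fy = (2497/3364) / (12485/841) = 1/20 ✓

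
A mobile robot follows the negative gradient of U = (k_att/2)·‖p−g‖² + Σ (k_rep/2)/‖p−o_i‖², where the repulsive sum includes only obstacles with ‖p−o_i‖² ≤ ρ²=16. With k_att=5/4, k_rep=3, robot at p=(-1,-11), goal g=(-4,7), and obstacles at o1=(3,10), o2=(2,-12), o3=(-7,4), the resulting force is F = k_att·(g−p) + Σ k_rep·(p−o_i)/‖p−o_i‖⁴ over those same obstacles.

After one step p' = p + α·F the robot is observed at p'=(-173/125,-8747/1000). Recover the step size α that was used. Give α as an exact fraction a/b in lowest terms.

α = 1/10

F_att = 5/4·(g−p) = 5/4·(-3,18) = (-3.7500,22.5000)
o1: d²=457 > ρ²=16 → inactive
o2: d²=10 ≤ ρ²=16; F_rep = 3·(-3,1)/10² = (-0.0900,0.0300)
o3: d²=261 > ρ²=16 → inactive
F = F_att + ΣF_rep = (-3.8400,22.5300)
Δp = p'−p = (-0.3840,2.2530); α = Δx/Fx = (-48/125) / (-96/25) = 1/10
check: Δy/Fy = (2253/1000) / (2253/100) = 1/10 ✓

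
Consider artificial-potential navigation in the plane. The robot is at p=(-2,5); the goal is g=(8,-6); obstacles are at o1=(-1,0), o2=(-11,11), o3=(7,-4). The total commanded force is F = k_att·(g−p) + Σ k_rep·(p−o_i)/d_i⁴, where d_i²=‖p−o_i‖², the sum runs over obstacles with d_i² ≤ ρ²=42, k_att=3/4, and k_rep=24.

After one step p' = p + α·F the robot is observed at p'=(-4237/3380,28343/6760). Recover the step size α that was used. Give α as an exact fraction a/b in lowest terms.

F_att = 3/4·(g−p) = 3/4·(10,-11) = (7.5000,-8.2500)
o1: d²=26 ≤ ρ²=42; F_rep = 24·(-1,5)/26² = (-0.0355,0.1775)
o2: d²=117 > ρ²=42 → inactive
o3: d²=162 > ρ²=42 → inactive
F = F_att + ΣF_rep = (7.4645,-8.0725)
Δp = p'−p = (0.7464,-0.8072); α = Δx/Fx = (2523/3380) / (2523/338) = 1/10
check: Δy/Fy = (-5457/6760) / (-5457/676) = 1/10 ✓

α = 1/10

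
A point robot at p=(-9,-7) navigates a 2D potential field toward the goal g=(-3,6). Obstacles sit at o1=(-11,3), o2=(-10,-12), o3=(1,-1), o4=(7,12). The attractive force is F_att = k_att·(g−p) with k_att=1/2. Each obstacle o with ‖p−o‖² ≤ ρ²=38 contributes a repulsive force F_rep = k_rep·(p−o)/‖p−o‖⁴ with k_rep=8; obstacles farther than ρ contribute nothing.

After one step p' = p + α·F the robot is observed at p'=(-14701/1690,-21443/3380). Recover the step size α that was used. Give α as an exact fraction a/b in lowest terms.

F_att = 1/2·(g−p) = 1/2·(6,13) = (3.0000,6.5000)
o1: d²=104 > ρ²=38 → inactive
o2: d²=26 ≤ ρ²=38; F_rep = 8·(1,5)/26² = (0.0118,0.0592)
o3: d²=136 > ρ²=38 → inactive
o4: d²=617 > ρ²=38 → inactive
F = F_att + ΣF_rep = (3.0118,6.5592)
Δp = p'−p = (0.3012,0.6559); α = Δx/Fx = (509/1690) / (509/169) = 1/10
check: Δy/Fy = (2217/3380) / (2217/338) = 1/10 ✓

α = 1/10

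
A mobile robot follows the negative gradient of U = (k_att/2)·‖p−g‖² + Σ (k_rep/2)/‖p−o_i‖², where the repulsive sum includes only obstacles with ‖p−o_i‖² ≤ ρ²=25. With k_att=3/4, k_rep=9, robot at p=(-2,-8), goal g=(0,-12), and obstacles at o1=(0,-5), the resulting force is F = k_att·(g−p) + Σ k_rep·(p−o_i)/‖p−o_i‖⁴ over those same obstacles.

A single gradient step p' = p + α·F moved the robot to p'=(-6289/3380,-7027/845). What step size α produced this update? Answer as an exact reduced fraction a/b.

α = 1/10

F_att = 3/4·(g−p) = 3/4·(2,-4) = (1.5000,-3.0000)
o1: d²=13 ≤ ρ²=25; F_rep = 9·(-2,-3)/13² = (-0.1065,-0.1598)
F = F_att + ΣF_rep = (1.3935,-3.1598)
Δp = p'−p = (0.1393,-0.3160); α = Δx/Fx = (471/3380) / (471/338) = 1/10
check: Δy/Fy = (-267/845) / (-534/169) = 1/10 ✓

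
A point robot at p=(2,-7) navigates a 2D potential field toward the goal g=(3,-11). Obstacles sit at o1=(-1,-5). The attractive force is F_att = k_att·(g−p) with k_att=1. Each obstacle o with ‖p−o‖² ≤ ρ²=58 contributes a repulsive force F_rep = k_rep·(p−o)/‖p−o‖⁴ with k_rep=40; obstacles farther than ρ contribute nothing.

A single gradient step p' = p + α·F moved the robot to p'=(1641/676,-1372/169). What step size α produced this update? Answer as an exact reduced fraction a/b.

F_att = 1·(g−p) = 1·(1,-4) = (1.0000,-4.0000)
o1: d²=13 ≤ ρ²=58; F_rep = 40·(3,-2)/13² = (0.7101,-0.4734)
F = F_att + ΣF_rep = (1.7101,-4.4734)
Δp = p'−p = (0.4275,-1.1183); α = Δx/Fx = (289/676) / (289/169) = 1/4
check: Δy/Fy = (-189/169) / (-756/169) = 1/4 ✓

α = 1/4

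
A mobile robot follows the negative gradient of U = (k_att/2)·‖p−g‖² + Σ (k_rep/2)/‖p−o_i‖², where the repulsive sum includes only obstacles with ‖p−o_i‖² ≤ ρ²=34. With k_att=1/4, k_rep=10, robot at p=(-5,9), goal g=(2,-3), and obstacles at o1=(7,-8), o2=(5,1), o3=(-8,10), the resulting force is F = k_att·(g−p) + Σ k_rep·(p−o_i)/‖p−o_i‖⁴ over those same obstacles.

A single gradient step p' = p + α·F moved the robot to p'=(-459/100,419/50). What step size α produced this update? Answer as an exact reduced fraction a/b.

F_att = 1/4·(g−p) = 1/4·(7,-12) = (1.7500,-3.0000)
o1: d²=433 > ρ²=34 → inactive
o2: d²=164 > ρ²=34 → inactive
o3: d²=10 ≤ ρ²=34; F_rep = 10·(3,-1)/10² = (0.3000,-0.1000)
F = F_att + ΣF_rep = (2.0500,-3.1000)
Δp = p'−p = (0.4100,-0.6200); α = Δx/Fx = (41/100) / (41/20) = 1/5
check: Δy/Fy = (-31/50) / (-31/10) = 1/5 ✓

α = 1/5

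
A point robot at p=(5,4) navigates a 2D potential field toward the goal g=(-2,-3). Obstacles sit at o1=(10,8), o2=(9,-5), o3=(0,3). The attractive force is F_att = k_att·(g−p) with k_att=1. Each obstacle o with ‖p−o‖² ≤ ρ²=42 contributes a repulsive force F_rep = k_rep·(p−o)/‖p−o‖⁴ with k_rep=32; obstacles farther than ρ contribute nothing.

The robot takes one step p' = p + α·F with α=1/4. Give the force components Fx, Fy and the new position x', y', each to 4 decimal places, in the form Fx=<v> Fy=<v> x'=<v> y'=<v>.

Fx=-6.8585 Fy=-7.0288 x'=3.2854 y'=2.2428

F_att = 1·(g−p) = 1·(-7,-7) = (-7.0000,-7.0000)
o1: d²=41 ≤ ρ²=42; F_rep = 32·(-5,-4)/41² = (-0.0952,-0.0761)
o2: d²=97 > ρ²=42 → inactive
o3: d²=26 ≤ ρ²=42; F_rep = 32·(5,1)/26² = (0.2367,0.0473)
F = F_att + ΣF_rep = (-6.8585,-7.0288)
p' = p + 1/4·F = (3.2854,2.2428)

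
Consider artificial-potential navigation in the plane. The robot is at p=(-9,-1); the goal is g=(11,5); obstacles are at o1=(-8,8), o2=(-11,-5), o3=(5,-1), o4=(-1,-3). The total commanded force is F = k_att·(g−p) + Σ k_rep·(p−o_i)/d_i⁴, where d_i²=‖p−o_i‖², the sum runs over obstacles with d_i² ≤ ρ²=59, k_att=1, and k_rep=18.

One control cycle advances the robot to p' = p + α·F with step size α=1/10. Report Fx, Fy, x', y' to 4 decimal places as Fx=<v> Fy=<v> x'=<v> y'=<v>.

Fx=20.0900 Fy=6.1800 x'=-6.9910 y'=-0.3820

F_att = 1·(g−p) = 1·(20,6) = (20.0000,6.0000)
o1: d²=82 > ρ²=59 → inactive
o2: d²=20 ≤ ρ²=59; F_rep = 18·(2,4)/20² = (0.0900,0.1800)
o3: d²=196 > ρ²=59 → inactive
o4: d²=68 > ρ²=59 → inactive
F = F_att + ΣF_rep = (20.0900,6.1800)
p' = p + 1/10·F = (-6.9910,-0.3820)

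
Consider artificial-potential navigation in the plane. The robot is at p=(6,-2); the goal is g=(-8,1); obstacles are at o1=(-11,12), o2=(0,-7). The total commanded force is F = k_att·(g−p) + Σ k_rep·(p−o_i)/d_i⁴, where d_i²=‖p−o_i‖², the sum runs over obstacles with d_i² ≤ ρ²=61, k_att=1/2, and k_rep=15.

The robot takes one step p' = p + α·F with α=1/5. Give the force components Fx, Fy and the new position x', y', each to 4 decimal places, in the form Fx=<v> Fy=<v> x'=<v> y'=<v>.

Fx=-6.9758 Fy=1.5202 x'=4.6048 y'=-1.6960

F_att = 1/2·(g−p) = 1/2·(-14,3) = (-7.0000,1.5000)
o1: d²=485 > ρ²=61 → inactive
o2: d²=61 ≤ ρ²=61; F_rep = 15·(6,5)/61² = (0.0242,0.0202)
F = F_att + ΣF_rep = (-6.9758,1.5202)
p' = p + 1/5·F = (4.6048,-1.6960)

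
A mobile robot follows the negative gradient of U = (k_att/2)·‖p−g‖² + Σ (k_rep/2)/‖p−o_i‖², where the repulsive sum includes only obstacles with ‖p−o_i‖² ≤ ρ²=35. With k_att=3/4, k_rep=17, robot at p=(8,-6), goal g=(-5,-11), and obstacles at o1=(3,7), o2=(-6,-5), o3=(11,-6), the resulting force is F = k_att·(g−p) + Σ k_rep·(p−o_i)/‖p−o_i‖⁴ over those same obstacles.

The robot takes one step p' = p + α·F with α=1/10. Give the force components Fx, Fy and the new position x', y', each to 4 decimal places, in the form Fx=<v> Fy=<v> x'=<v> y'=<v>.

Fx=-10.3796 Fy=-3.7500 x'=6.9620 y'=-6.3750

F_att = 3/4·(g−p) = 3/4·(-13,-5) = (-9.7500,-3.7500)
o1: d²=194 > ρ²=35 → inactive
o2: d²=197 > ρ²=35 → inactive
o3: d²=9 ≤ ρ²=35; F_rep = 17·(-3,0)/9² = (-0.6296,0.0000)
F = F_att + ΣF_rep = (-10.3796,-3.7500)
p' = p + 1/10·F = (6.9620,-6.3750)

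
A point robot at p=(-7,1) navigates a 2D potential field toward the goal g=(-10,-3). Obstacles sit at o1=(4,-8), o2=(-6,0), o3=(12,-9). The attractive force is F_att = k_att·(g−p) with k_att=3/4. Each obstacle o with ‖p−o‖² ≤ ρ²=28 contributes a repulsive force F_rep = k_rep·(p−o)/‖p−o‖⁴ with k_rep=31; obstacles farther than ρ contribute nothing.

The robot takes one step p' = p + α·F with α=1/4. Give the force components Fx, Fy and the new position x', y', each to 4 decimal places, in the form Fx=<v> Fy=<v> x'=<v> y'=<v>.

Fx=-10.0000 Fy=4.7500 x'=-9.5000 y'=2.1875

F_att = 3/4·(g−p) = 3/4·(-3,-4) = (-2.2500,-3.0000)
o1: d²=202 > ρ²=28 → inactive
o2: d²=2 ≤ ρ²=28; F_rep = 31·(-1,1)/2² = (-7.7500,7.7500)
o3: d²=461 > ρ²=28 → inactive
F = F_att + ΣF_rep = (-10.0000,4.7500)
p' = p + 1/4·F = (-9.5000,2.1875)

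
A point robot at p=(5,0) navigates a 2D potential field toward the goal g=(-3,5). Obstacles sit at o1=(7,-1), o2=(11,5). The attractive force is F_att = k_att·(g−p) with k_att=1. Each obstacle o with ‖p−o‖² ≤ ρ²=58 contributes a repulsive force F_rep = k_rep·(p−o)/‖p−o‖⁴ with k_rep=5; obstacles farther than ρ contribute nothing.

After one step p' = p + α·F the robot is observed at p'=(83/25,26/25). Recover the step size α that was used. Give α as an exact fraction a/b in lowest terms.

α = 1/5

F_att = 1·(g−p) = 1·(-8,5) = (-8.0000,5.0000)
o1: d²=5 ≤ ρ²=58; F_rep = 5·(-2,1)/5² = (-0.4000,0.2000)
o2: d²=61 > ρ²=58 → inactive
F = F_att + ΣF_rep = (-8.4000,5.2000)
Δp = p'−p = (-1.6800,1.0400); α = Δx/Fx = (-42/25) / (-42/5) = 1/5
check: Δy/Fy = (26/25) / (26/5) = 1/5 ✓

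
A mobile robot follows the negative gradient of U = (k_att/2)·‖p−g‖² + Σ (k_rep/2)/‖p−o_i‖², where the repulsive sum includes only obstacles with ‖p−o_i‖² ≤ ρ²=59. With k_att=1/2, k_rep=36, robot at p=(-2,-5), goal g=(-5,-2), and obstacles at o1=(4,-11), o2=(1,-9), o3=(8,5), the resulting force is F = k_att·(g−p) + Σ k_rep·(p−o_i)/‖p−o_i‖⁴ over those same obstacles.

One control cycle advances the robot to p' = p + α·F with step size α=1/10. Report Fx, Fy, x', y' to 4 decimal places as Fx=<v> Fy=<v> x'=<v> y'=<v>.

F_att = 1/2·(g−p) = 1/2·(-3,3) = (-1.5000,1.5000)
o1: d²=72 > ρ²=59 → inactive
o2: d²=25 ≤ ρ²=59; F_rep = 36·(-3,4)/25² = (-0.1728,0.2304)
o3: d²=200 > ρ²=59 → inactive
F = F_att + ΣF_rep = (-1.6728,1.7304)
p' = p + 1/10·F = (-2.1673,-4.8270)

Fx=-1.6728 Fy=1.7304 x'=-2.1673 y'=-4.8270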